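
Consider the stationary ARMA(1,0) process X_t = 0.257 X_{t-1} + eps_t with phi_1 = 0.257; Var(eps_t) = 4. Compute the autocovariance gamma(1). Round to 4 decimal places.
\gamma(1) = 1.1007

Multiply the model equation by X_{t-k} and take expectations. With theta_0 = psi_0 = 1 and psi_j the MA(infinity) weights, this gives
  gamma(k) - sum_i phi_i gamma(k-i) = c_k,
  c_k = sigma^2 * sum_{j=k..q} theta_j psi_{j-k}   (c_k = 0 for k > q),
using gamma(-m) = gamma(m).
Pure AR (q = 0): c_0 = sigma^2 = 4, c_k = 0 for k >= 1.
Equations for k = 0 and k = 1 (AR order 1):
  gamma(0) = phi_1 gamma(1) + c_0
  gamma(1) = phi_1 gamma(0) + c_1
Substituting the second into the first: gamma(0) (1 - phi_1^2) = c_0 + phi_1 c_1, so
  gamma(0) = c_0 / (1 - phi_1^2) = 4 / (1 - (0.257)^2) = 4 / 0.933951 = 4.28288.
  gamma(1) = phi_1 gamma(0) = (0.257)(4.28288) = 1.1007.
Therefore gamma(1) = 1.1007 (to 4 decimal places).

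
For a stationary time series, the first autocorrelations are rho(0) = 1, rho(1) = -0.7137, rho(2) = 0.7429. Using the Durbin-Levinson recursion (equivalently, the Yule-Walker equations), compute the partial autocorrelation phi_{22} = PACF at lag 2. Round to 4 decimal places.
\phi_{22} = 0.4760

The PACF at lag k is phi_{kk}, the last component of the solution
to the Yule-Walker system G_k phi = r_k where
  (G_k)_{ij} = rho(|i - j|), (r_k)_i = rho(i), i,j = 1..k.
Equivalently, Durbin-Levinson gives phi_{kk} iteratively:
  phi_{11} = rho(1)
  phi_{kk} = [rho(k) - sum_{j=1..k-1} phi_{k-1,j} rho(k-j)]
            / [1 - sum_{j=1..k-1} phi_{k-1,j} rho(j)],
  phi_{k,j} = phi_{k-1,j} - phi_{kk} phi_{k-1,k-j},  j = 1..k-1.
Step k = 1:
  phi_11 = rho(1) = -0.7137.
Step k = 2:
  phi_22 = [rho(2) - phi_11 rho(1)] / [1 - phi_11 rho(1)] = [0.7429 - (-0.7137)(-0.7137)] / [1 - (-0.7137)(-0.7137)]
         = 0.23353231 / 0.49063231 = 0.476.
Therefore phi_{22} = 0.4760.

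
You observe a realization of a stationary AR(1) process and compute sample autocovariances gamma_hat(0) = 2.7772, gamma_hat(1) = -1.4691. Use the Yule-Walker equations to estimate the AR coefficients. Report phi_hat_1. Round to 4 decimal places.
\hat\phi_{1} = -0.5290

The Yule-Walker equations for an AR(p) process read, in matrix form,
  Gamma_p phi = r_p,   with   (Gamma_p)_{ij} = gamma(|i - j|),
                       (r_p)_i = gamma(i),   i,j = 1..p.
Substitute the sample gammas (Toeplitz matrix and right-hand side of size 1):
  Gamma_p = [[2.7772]]
  r_p     = [-1.4691]
With p = 1 this is the single equation gamma(0) phi_1 = gamma(1):
  phi_hat_1 = gamma(1) / gamma(0) = -1.4691 / 2.7772 = -0.5290.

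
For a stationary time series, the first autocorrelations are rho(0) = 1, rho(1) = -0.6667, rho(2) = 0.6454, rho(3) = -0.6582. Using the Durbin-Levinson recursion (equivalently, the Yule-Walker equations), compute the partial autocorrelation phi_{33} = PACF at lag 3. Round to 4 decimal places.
\phi_{33} = -0.2949

The PACF at lag k is phi_{kk}, the last component of the solution
to the Yule-Walker system G_k phi = r_k where
  (G_k)_{ij} = rho(|i - j|), (r_k)_i = rho(i), i,j = 1..k.
Equivalently, Durbin-Levinson gives phi_{kk} iteratively:
  phi_{11} = rho(1)
  phi_{kk} = [rho(k) - sum_{j=1..k-1} phi_{k-1,j} rho(k-j)]
            / [1 - sum_{j=1..k-1} phi_{k-1,j} rho(j)],
  phi_{k,j} = phi_{k-1,j} - phi_{kk} phi_{k-1,k-j},  j = 1..k-1.
Step k = 1:
  phi_11 = rho(1) = -0.6667.
Step k = 2:
  phi_22 = [rho(2) - phi_11 rho(1)] / [1 - phi_11 rho(1)] = [0.6454 - (-0.6667)(-0.6667)] / [1 - (-0.6667)(-0.6667)]
         = 0.20091111 / 0.55551111 = 0.361669.
  Update: phi_21 = phi_11 - phi_22 phi_11 = -0.6667 - (0.361669)(-0.6667) = -0.425575.
Step k = 3:
  phi_33 = [rho(3) - phi_21 rho(2) - phi_22 rho(1)] / [1 - phi_21 rho(1) - phi_22 rho(2)]
    numerator   = -0.6582 - (-0.425575)(0.6454) - (0.361669)(-0.6667) = -0.14240901
    denominator = 1 - (-0.425575)(-0.6667) - (0.361669)(0.6454) = 0.4828478
  phi_33 = -0.14240901 / 0.4828478 = -0.2949.
Therefore phi_{33} = -0.2949.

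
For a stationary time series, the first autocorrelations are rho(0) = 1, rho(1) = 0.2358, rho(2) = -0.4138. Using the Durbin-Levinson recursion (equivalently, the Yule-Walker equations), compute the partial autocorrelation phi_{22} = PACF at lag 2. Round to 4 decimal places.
\phi_{22} = -0.4970

The PACF at lag k is phi_{kk}, the last component of the solution
to the Yule-Walker system G_k phi = r_k where
  (G_k)_{ij} = rho(|i - j|), (r_k)_i = rho(i), i,j = 1..k.
Equivalently, Durbin-Levinson gives phi_{kk} iteratively:
  phi_{11} = rho(1)
  phi_{kk} = [rho(k) - sum_{j=1..k-1} phi_{k-1,j} rho(k-j)]
            / [1 - sum_{j=1..k-1} phi_{k-1,j} rho(j)],
  phi_{k,j} = phi_{k-1,j} - phi_{kk} phi_{k-1,k-j},  j = 1..k-1.
Step k = 1:
  phi_11 = rho(1) = 0.2358.
Step k = 2:
  phi_22 = [rho(2) - phi_11 rho(1)] / [1 - phi_11 rho(1)] = [-0.4138 - (0.2358)(0.2358)] / [1 - (0.2358)(0.2358)]
         = -0.46940164 / 0.94439836 = -0.497.
Therefore phi_{22} = -0.4970.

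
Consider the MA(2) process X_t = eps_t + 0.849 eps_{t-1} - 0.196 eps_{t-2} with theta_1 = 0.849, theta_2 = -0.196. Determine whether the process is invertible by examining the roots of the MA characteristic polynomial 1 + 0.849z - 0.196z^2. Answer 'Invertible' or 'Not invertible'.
\text{Not invertible}

The MA(q) characteristic polynomial is P(z) = 1 + 0.849z - 0.196z^2.
Invertibility requires all roots to lie outside the unit circle, i.e. |z| > 1 for every root.
Set 1 + (0.849) z + (-0.196) z^2 = 0, i.e. a z^2 + b z + c = 0 with a = -0.196, b = 0.849, c = 1.
Discriminant D = b^2 - 4ac = (0.849)^2 - 4*(-0.196)*1 = 0.720801 - (-0.784) = 1.504801.
D >= 0, so the roots are real: z = (-b +/- sqrt(D)) / (2a) = (-0.849 +/- 1.226703) / (-0.392).
  z_1 = (-0.849 + 1.226703) / (-0.392) = -0.9635,   |z_1| = 0.9635.
  z_2 = (-0.849 - 1.226703) / (-0.392) = 5.2952,   |z_2| = 5.2952.
Moduli of all roots: 0.9635, 5.2952.
All moduli strictly greater than 1? No.
Verdict: Not invertible.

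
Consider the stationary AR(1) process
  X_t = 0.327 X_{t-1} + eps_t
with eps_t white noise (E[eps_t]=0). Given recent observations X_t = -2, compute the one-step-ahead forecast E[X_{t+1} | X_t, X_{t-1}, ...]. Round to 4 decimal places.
E[X_{t+1} \mid \mathcal F_t] = -0.6540

For an AR(p) model X_t = c + sum_i phi_i X_{t-i} + eps_t, the
one-step-ahead conditional mean is
  E[X_{t+1} | X_t, ...] = c + sum_i phi_i X_{t+1-i}.
Substitute known values:
  E[X_{t+1} | ...] = (0.327) * (-2)
                   = -0.6540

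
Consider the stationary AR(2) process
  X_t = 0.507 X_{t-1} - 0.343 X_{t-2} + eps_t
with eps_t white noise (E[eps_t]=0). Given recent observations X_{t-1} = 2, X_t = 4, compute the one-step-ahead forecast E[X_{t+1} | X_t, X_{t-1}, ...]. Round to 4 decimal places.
E[X_{t+1} \mid \mathcal F_t] = 1.3420

For an AR(p) model X_t = c + sum_i phi_i X_{t-i} + eps_t, the
one-step-ahead conditional mean is
  E[X_{t+1} | X_t, ...] = c + sum_i phi_i X_{t+1-i}.
Substitute known values:
  E[X_{t+1} | ...] = (0.507) * (4) + (-0.343) * (2)
                   = 1.3420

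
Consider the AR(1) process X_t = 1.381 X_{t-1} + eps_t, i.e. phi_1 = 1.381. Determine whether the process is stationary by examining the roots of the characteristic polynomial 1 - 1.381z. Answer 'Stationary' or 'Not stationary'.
\text{Not stationary}

The AR(p) characteristic polynomial is P(z) = 1 - 1.381z.
Stationarity requires all roots to lie outside the unit circle, i.e. |z| > 1 for every root.
This is linear in z: 1 + (-1.381) z = 0  =>  z = -1/(-1.381) = 0.724113,  |z| = 0.724113.
Moduli of all roots: 0.7241.
All moduli strictly greater than 1? No.
Verdict: Not stationary.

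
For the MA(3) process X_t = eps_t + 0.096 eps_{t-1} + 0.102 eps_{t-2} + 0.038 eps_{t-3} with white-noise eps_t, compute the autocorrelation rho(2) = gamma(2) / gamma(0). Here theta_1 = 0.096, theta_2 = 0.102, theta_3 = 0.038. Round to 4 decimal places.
\rho(2) = 0.1035

For an MA(q) process with theta_0 = 1, the autocovariance is
  gamma(k) = sigma^2 * sum_{i=0..q-k} theta_i * theta_{i+k},
and rho(k) = gamma(k) / gamma(0). Sigma^2 cancels.
  numerator   = (1)*(0.102) + (0.096)*(0.038) = 0.105648.
  denominator = (1)^2 + (0.096)^2 + (0.102)^2 + (0.038)^2 = 1.021064.
  rho(2) = 0.105648 / 1.021064 = 0.1035.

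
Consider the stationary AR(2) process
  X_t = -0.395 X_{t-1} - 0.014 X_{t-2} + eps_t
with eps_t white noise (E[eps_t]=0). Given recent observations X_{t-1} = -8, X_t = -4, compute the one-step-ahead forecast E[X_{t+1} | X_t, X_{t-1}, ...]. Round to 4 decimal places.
E[X_{t+1} \mid \mathcal F_t] = 1.6920

For an AR(p) model X_t = c + sum_i phi_i X_{t-i} + eps_t, the
one-step-ahead conditional mean is
  E[X_{t+1} | X_t, ...] = c + sum_i phi_i X_{t+1-i}.
Substitute known values:
  E[X_{t+1} | ...] = (-0.395) * (-4) + (-0.014) * (-8)
                   = 1.6920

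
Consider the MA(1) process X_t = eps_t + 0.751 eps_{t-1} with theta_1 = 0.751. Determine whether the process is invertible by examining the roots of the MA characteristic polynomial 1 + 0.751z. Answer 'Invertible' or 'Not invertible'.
\text{Invertible}

The MA(q) characteristic polynomial is P(z) = 1 + 0.751z.
Invertibility requires all roots to lie outside the unit circle, i.e. |z| > 1 for every root.
This is linear in z: 1 + (0.751) z = 0  =>  z = -1/(0.751) = -1.331558,  |z| = 1.331558.
Moduli of all roots: 1.3316.
All moduli strictly greater than 1? Yes.
Verdict: Invertible.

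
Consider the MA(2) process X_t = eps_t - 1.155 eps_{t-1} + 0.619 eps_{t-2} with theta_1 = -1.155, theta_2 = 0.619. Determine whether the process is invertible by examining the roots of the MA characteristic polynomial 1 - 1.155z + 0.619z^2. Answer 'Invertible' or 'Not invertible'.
\text{Invertible}

The MA(q) characteristic polynomial is P(z) = 1 - 1.155z + 0.619z^2.
Invertibility requires all roots to lie outside the unit circle, i.e. |z| > 1 for every root.
Set 1 + (-1.155) z + (0.619) z^2 = 0, i.e. a z^2 + b z + c = 0 with a = 0.619, b = -1.155, c = 1.
Discriminant D = b^2 - 4ac = (-1.155)^2 - 4*(0.619)*1 = 1.334025 - (2.476) = -1.141975.
D < 0, so the roots are the complex-conjugate pair z = (-b +/- i sqrt(-D)) / (2a) = 0.933 +/- 0.8632i.
For a conjugate pair |z|^2 = z * conj(z) = (product of roots) = c/a = 1/(0.619) = 1.615509, so |z| = sqrt(1.615509) = 1.271 for both roots.
Moduli of all roots: 1.2710, 1.2710.
All moduli strictly greater than 1? Yes.
Verdict: Invertible.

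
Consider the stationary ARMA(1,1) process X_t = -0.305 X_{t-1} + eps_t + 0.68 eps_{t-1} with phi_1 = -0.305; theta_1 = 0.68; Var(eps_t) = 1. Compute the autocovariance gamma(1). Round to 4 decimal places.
\gamma(1) = 0.3277

Multiply the model equation by X_{t-k} and take expectations. With theta_0 = psi_0 = 1 and psi_j the MA(infinity) weights, this gives
  gamma(k) - sum_i phi_i gamma(k-i) = c_k,
  c_k = sigma^2 * sum_{j=k..q} theta_j psi_{j-k}   (c_k = 0 for k > q),
using gamma(-m) = gamma(m).
psi-weights needed (psi_j = theta_j + sum_i phi_i psi_{j-i}):
  psi_1 = theta_1 + phi_1 = 0.68 + (-0.305) = 0.375
Right-hand sides:
  c_0 = sigma^2 (1 + theta_1 psi_1) = 1 * (1 + (0.68)(0.375)) = 1 * 1.255 = 1.255
  c_1 = sigma^2 theta_1 = 1 * (0.68) = 0.68
  c_2 = 0
Equations for k = 0 and k = 1 (AR order 1):
  gamma(0) = phi_1 gamma(1) + c_0
  gamma(1) = phi_1 gamma(0) + c_1
Substituting the second into the first: gamma(0) (1 - phi_1^2) = c_0 + phi_1 c_1, so
  gamma(0) = (c_0 + phi_1 c_1) / (1 - phi_1^2) = (1.255 + (-0.305)(0.68)) / (1 - (-0.305)^2) = 1.0476 / 0.906975 = 1.155048.
  gamma(1) = phi_1 gamma(0) + c_1 = (-0.305)(1.155048) + (0.68) = 0.32771.
Therefore gamma(1) = 0.3277 (to 4 decimal places).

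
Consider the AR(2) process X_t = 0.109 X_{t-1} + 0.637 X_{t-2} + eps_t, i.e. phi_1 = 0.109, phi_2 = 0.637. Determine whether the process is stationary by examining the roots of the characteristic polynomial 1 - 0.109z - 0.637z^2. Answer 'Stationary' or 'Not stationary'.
\text{Stationary}

The AR(p) characteristic polynomial is P(z) = 1 - 0.109z - 0.637z^2.
Stationarity requires all roots to lie outside the unit circle, i.e. |z| > 1 for every root.
Set 1 + (-0.109) z + (-0.637) z^2 = 0, i.e. a z^2 + b z + c = 0 with a = -0.637, b = -0.109, c = 1.
Discriminant D = b^2 - 4ac = (-0.109)^2 - 4*(-0.637)*1 = 0.011881 - (-2.548) = 2.559881.
D >= 0, so the roots are real: z = (-b +/- sqrt(D)) / (2a) = (0.109 +/- 1.599963) / (-1.274).
  z_1 = (0.109 + 1.599963) / (-1.274) = -1.3414,   |z_1| = 1.3414.
  z_2 = (0.109 - 1.599963) / (-1.274) = 1.1703,   |z_2| = 1.1703.
Moduli of all roots: 1.3414, 1.1703.
All moduli strictly greater than 1? Yes.
Verdict: Stationary.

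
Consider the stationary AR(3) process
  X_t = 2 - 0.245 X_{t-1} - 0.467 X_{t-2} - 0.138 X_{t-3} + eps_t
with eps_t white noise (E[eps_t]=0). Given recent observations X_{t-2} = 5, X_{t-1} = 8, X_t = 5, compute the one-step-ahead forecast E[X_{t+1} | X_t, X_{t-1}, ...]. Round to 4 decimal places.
E[X_{t+1} \mid \mathcal F_t] = -3.6510

For an AR(p) model X_t = c + sum_i phi_i X_{t-i} + eps_t, the
one-step-ahead conditional mean is
  E[X_{t+1} | X_t, ...] = c + sum_i phi_i X_{t+1-i}.
Substitute known values:
  E[X_{t+1} | ...] = 2 + (-0.245) * (5) + (-0.467) * (8) + (-0.138) * (5)
                   = -3.6510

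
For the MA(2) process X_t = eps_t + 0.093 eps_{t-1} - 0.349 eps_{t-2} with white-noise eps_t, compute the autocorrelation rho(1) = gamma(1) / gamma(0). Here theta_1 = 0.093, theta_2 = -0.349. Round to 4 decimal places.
\rho(1) = 0.0536

For an MA(q) process with theta_0 = 1, the autocovariance is
  gamma(k) = sigma^2 * sum_{i=0..q-k} theta_i * theta_{i+k},
and rho(k) = gamma(k) / gamma(0). Sigma^2 cancels.
  numerator   = (1)*(0.093) + (0.093)*(-0.349) = 0.060543.
  denominator = (1)^2 + (0.093)^2 + (-0.349)^2 = 1.13045.
  rho(1) = 0.060543 / 1.13045 = 0.0536.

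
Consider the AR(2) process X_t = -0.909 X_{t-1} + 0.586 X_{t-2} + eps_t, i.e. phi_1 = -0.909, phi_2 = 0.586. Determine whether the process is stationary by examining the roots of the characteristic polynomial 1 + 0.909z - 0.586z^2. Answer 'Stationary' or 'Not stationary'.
\text{Not stationary}

The AR(p) characteristic polynomial is P(z) = 1 + 0.909z - 0.586z^2.
Stationarity requires all roots to lie outside the unit circle, i.e. |z| > 1 for every root.
Set 1 + (0.909) z + (-0.586) z^2 = 0, i.e. a z^2 + b z + c = 0 with a = -0.586, b = 0.909, c = 1.
Discriminant D = b^2 - 4ac = (0.909)^2 - 4*(-0.586)*1 = 0.826281 - (-2.344) = 3.170281.
D >= 0, so the roots are real: z = (-b +/- sqrt(D)) / (2a) = (-0.909 +/- 1.780528) / (-1.172).
  z_1 = (-0.909 + 1.780528) / (-1.172) = -0.7436,   |z_1| = 0.7436.
  z_2 = (-0.909 - 1.780528) / (-1.172) = 2.2948,   |z_2| = 2.2948.
Moduli of all roots: 0.7436, 2.2948.
All moduli strictly greater than 1? No.
Verdict: Not stationary.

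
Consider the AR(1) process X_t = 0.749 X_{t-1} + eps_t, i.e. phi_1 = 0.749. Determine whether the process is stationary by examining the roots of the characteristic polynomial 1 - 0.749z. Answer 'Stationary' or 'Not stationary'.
\text{Stationary}

The AR(p) characteristic polynomial is P(z) = 1 - 0.749z.
Stationarity requires all roots to lie outside the unit circle, i.e. |z| > 1 for every root.
This is linear in z: 1 + (-0.749) z = 0  =>  z = -1/(-0.749) = 1.335113,  |z| = 1.335113.
Moduli of all roots: 1.3351.
All moduli strictly greater than 1? Yes.
Verdict: Stationary.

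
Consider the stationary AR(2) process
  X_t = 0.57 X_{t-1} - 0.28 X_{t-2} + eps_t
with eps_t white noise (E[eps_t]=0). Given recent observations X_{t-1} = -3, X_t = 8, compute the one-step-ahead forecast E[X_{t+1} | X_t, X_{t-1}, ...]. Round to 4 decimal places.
E[X_{t+1} \mid \mathcal F_t] = 5.4000

For an AR(p) model X_t = c + sum_i phi_i X_{t-i} + eps_t, the
one-step-ahead conditional mean is
  E[X_{t+1} | X_t, ...] = c + sum_i phi_i X_{t+1-i}.
Substitute known values:
  E[X_{t+1} | ...] = (0.57) * (8) + (-0.28) * (-3)
                   = 5.4000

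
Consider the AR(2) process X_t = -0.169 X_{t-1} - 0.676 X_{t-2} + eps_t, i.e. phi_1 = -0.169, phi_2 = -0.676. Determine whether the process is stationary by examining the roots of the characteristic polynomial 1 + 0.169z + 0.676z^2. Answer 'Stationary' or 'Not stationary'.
\text{Stationary}

The AR(p) characteristic polynomial is P(z) = 1 + 0.169z + 0.676z^2.
Stationarity requires all roots to lie outside the unit circle, i.e. |z| > 1 for every root.
Set 1 + (0.169) z + (0.676) z^2 = 0, i.e. a z^2 + b z + c = 0 with a = 0.676, b = 0.169, c = 1.
Discriminant D = b^2 - 4ac = (0.169)^2 - 4*(0.676)*1 = 0.028561 - (2.704) = -2.675439.
D < 0, so the roots are the complex-conjugate pair z = (-b +/- i sqrt(-D)) / (2a) = -0.125 +/- 1.2098i.
For a conjugate pair |z|^2 = z * conj(z) = (product of roots) = c/a = 1/(0.676) = 1.47929, so |z| = sqrt(1.47929) = 1.2163 for both roots.
Moduli of all roots: 1.2163, 1.2163.
All moduli strictly greater than 1? Yes.
Verdict: Stationary.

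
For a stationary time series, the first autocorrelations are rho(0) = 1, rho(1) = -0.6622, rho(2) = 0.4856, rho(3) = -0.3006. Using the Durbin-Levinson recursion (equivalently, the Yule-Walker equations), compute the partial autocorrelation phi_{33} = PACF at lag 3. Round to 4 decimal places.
\phi_{33} = 0.0888

The PACF at lag k is phi_{kk}, the last component of the solution
to the Yule-Walker system G_k phi = r_k where
  (G_k)_{ij} = rho(|i - j|), (r_k)_i = rho(i), i,j = 1..k.
Equivalently, Durbin-Levinson gives phi_{kk} iteratively:
  phi_{11} = rho(1)
  phi_{kk} = [rho(k) - sum_{j=1..k-1} phi_{k-1,j} rho(k-j)]
            / [1 - sum_{j=1..k-1} phi_{k-1,j} rho(j)],
  phi_{k,j} = phi_{k-1,j} - phi_{kk} phi_{k-1,k-j},  j = 1..k-1.
Step k = 1:
  phi_11 = rho(1) = -0.6622.
Step k = 2:
  phi_22 = [rho(2) - phi_11 rho(1)] / [1 - phi_11 rho(1)] = [0.4856 - (-0.6622)(-0.6622)] / [1 - (-0.6622)(-0.6622)]
         = 0.04709116 / 0.56149116 = 0.083868.
  Update: phi_21 = phi_11 - phi_22 phi_11 = -0.6622 - (0.083868)(-0.6622) = -0.606663.
Step k = 3:
  phi_33 = [rho(3) - phi_21 rho(2) - phi_22 rho(1)] / [1 - phi_21 rho(1) - phi_22 rho(2)]
    numerator   = -0.3006 - (-0.606663)(0.4856) - (0.083868)(-0.6622) = 0.04953276
    denominator = 1 - (-0.606663)(-0.6622) - (0.083868)(0.4856) = 0.55754172
  phi_33 = 0.04953276 / 0.55754172 = 0.0888.
Therefore phi_{33} = 0.0888.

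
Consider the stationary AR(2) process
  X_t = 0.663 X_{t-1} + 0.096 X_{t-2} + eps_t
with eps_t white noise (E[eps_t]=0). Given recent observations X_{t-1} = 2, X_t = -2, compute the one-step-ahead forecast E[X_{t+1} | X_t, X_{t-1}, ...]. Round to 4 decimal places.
E[X_{t+1} \mid \mathcal F_t] = -1.1340

For an AR(p) model X_t = c + sum_i phi_i X_{t-i} + eps_t, the
one-step-ahead conditional mean is
  E[X_{t+1} | X_t, ...] = c + sum_i phi_i X_{t+1-i}.
Substitute known values:
  E[X_{t+1} | ...] = (0.663) * (-2) + (0.096) * (2)
                   = -1.1340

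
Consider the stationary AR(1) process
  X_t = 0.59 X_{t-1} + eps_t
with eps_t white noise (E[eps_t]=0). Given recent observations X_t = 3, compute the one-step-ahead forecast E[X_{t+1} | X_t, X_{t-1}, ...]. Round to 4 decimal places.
E[X_{t+1} \mid \mathcal F_t] = 1.7700

For an AR(p) model X_t = c + sum_i phi_i X_{t-i} + eps_t, the
one-step-ahead conditional mean is
  E[X_{t+1} | X_t, ...] = c + sum_i phi_i X_{t+1-i}.
Substitute known values:
  E[X_{t+1} | ...] = (0.59) * (3)
                   = 1.7700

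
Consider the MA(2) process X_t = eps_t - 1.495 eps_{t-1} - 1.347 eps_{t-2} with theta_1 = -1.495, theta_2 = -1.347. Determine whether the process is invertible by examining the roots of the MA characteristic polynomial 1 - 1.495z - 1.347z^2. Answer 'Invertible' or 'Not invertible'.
\text{Not invertible}

The MA(q) characteristic polynomial is P(z) = 1 - 1.495z - 1.347z^2.
Invertibility requires all roots to lie outside the unit circle, i.e. |z| > 1 for every root.
Set 1 + (-1.495) z + (-1.347) z^2 = 0, i.e. a z^2 + b z + c = 0 with a = -1.347, b = -1.495, c = 1.
Discriminant D = b^2 - 4ac = (-1.495)^2 - 4*(-1.347)*1 = 2.235025 - (-5.388) = 7.623025.
D >= 0, so the roots are real: z = (-b +/- sqrt(D)) / (2a) = (1.495 +/- 2.760983) / (-2.694).
  z_1 = (1.495 + 2.760983) / (-2.694) = -1.5798,   |z_1| = 1.5798.
  z_2 = (1.495 - 2.760983) / (-2.694) = 0.4699,   |z_2| = 0.4699.
Moduli of all roots: 1.5798, 0.4699.
All moduli strictly greater than 1? No.
Verdict: Not invertible.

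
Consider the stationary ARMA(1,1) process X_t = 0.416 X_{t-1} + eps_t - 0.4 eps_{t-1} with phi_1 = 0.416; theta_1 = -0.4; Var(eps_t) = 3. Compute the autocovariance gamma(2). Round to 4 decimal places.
\gamma(2) = 0.0201

Multiply the model equation by X_{t-k} and take expectations. With theta_0 = psi_0 = 1 and psi_j the MA(infinity) weights, this gives
  gamma(k) - sum_i phi_i gamma(k-i) = c_k,
  c_k = sigma^2 * sum_{j=k..q} theta_j psi_{j-k}   (c_k = 0 for k > q),
using gamma(-m) = gamma(m).
psi-weights needed (psi_j = theta_j + sum_i phi_i psi_{j-i}):
  psi_1 = theta_1 + phi_1 = -0.4 + (0.416) = 0.016
Right-hand sides:
  c_0 = sigma^2 (1 + theta_1 psi_1) = 3 * (1 + (-0.4)(0.016)) = 3 * 0.9936 = 2.9808
  c_1 = sigma^2 theta_1 = 3 * (-0.4) = -1.2
  c_2 = 0
Equations for k = 0 and k = 1 (AR order 1):
  gamma(0) = phi_1 gamma(1) + c_0
  gamma(1) = phi_1 gamma(0) + c_1
Substituting the second into the first: gamma(0) (1 - phi_1^2) = c_0 + phi_1 c_1, so
  gamma(0) = (c_0 + phi_1 c_1) / (1 - phi_1^2) = (2.9808 + (0.416)(-1.2)) / (1 - (0.416)^2) = 2.4816 / 0.826944 = 3.000929.
  gamma(1) = phi_1 gamma(0) + c_1 = (0.416)(3.000929) + (-1.2) = 0.048386.
For k = 2 (> q): gamma(2) = phi_1 gamma(1) = (0.416)(0.048386) = 0.020129.
Therefore gamma(2) = 0.0201 (to 4 decimal places).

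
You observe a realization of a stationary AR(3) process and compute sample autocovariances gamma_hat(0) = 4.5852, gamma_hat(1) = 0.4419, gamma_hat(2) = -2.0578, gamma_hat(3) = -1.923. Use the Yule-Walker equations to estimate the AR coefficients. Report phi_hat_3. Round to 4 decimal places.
\hat\phi_{3} = -0.4000

The Yule-Walker equations for an AR(p) process read, in matrix form,
  Gamma_p phi = r_p,   with   (Gamma_p)_{ij} = gamma(|i - j|),
                       (r_p)_i = gamma(i),   i,j = 1..p.
Substitute the sample gammas (Toeplitz matrix and right-hand side of size 3):
  Gamma_p = [[4.5852, 0.4419, -2.0578], [0.4419, 4.5852, 0.4419], [-2.0578, 0.4419, 4.5852]]
  r_p     = [0.4419, -2.0578, -1.923]
Written out (R1..R3):
  (R1) 4.5852 phi_1 + 0.4419 phi_2 - 2.0578 phi_3 = 0.4419
  (R2) 0.4419 phi_1 + 4.5852 phi_2 + 0.4419 phi_3 = -2.0578
  (R3) -2.0578 phi_1 + 0.4419 phi_2 + 4.5852 phi_3 = -1.923
Gaussian elimination:
  R2 <- R2 - (0.4419/4.5852) R1 = R2 - (0.096375) R1:  4.542612 phi_2 + 0.640221 phi_3 = -2.100388
  R3 <- R3 - (-2.0578/4.5852) R1 = R3 - (-0.448792) R1:  0.640221 phi_2 + 3.661676 phi_3 = -1.724679
  R3 <- R3 - (0.640221/4.542612) R2 = R3 - (0.140937) R2:  3.571446 phi_3 = -1.428657
Back-substitution:
  phi_hat_3 = -1.428657 / 3.571446 = -0.400022
  phi_hat_2 = (-2.100388 - (0.640221)(-0.400022)) / 4.542612 = -0.405997
  phi_hat_1 = (0.4419 - (0.4419)(-0.405997) - (-2.0578)(-0.400022)) / 4.5852 = -0.044023
So phi_hat = [-0.0440, -0.4060, -0.4000].
Therefore phi_hat_3 = -0.4000.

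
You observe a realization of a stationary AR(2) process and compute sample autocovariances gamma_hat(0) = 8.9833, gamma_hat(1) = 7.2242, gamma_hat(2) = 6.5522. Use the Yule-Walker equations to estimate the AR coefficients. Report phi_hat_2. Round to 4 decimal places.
\hat\phi_{2} = 0.2340

The Yule-Walker equations for an AR(p) process read, in matrix form,
  Gamma_p phi = r_p,   with   (Gamma_p)_{ij} = gamma(|i - j|),
                       (r_p)_i = gamma(i),   i,j = 1..p.
Substitute the sample gammas (Toeplitz matrix and right-hand side of size 2):
  Gamma_p = [[8.9833, 7.2242], [7.2242, 8.9833]]
  r_p     = [7.2242, 6.5522]
Written out:
  8.9833 phi_1 + 7.2242 phi_2 = 7.2242
  7.2242 phi_1 + 8.9833 phi_2 = 6.5522
Solve by Cramer's rule:
  det = gamma(0)^2 - gamma(1)^2 = (8.9833)^2 - (7.2242)^2 = 80.69967889 - 52.18906564 = 28.51061325
  phi_hat_1 = [gamma(1) gamma(0) - gamma(1) gamma(2)] / det = [(7.2242)(8.9833) - (7.2242)(6.5522)] / 28.51061325 = 17.56275262 / 28.51061325 = 0.616
  phi_hat_2 = [gamma(0) gamma(2) - gamma(1)^2] / det = [(8.9833)(6.5522) - (7.2242)^2] / 28.51061325 = 6.67131262 / 28.51061325 = 0.234
So phi_hat = [0.6160, 0.2340].
Therefore phi_hat_2 = 0.2340.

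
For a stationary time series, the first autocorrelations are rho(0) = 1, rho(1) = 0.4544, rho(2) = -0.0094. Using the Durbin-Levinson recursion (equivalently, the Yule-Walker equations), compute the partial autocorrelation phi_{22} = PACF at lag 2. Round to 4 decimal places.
\phi_{22} = -0.2721

The PACF at lag k is phi_{kk}, the last component of the solution
to the Yule-Walker system G_k phi = r_k where
  (G_k)_{ij} = rho(|i - j|), (r_k)_i = rho(i), i,j = 1..k.
Equivalently, Durbin-Levinson gives phi_{kk} iteratively:
  phi_{11} = rho(1)
  phi_{kk} = [rho(k) - sum_{j=1..k-1} phi_{k-1,j} rho(k-j)]
            / [1 - sum_{j=1..k-1} phi_{k-1,j} rho(j)],
  phi_{k,j} = phi_{k-1,j} - phi_{kk} phi_{k-1,k-j},  j = 1..k-1.
Step k = 1:
  phi_11 = rho(1) = 0.4544.
Step k = 2:
  phi_22 = [rho(2) - phi_11 rho(1)] / [1 - phi_11 rho(1)] = [-0.0094 - (0.4544)(0.4544)] / [1 - (0.4544)(0.4544)]
         = -0.21587936 / 0.79352064 = -0.2721.
Therefore phi_{22} = -0.2721.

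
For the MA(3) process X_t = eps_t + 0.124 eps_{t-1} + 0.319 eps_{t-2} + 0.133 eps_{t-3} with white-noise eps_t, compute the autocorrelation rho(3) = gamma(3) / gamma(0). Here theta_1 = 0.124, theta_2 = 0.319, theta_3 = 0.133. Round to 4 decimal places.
\rho(3) = 0.1172

For an MA(q) process with theta_0 = 1, the autocovariance is
  gamma(k) = sigma^2 * sum_{i=0..q-k} theta_i * theta_{i+k},
and rho(k) = gamma(k) / gamma(0). Sigma^2 cancels.
  numerator   = (1)*(0.133) = 0.133.
  denominator = (1)^2 + (0.124)^2 + (0.319)^2 + (0.133)^2 = 1.134826.
  rho(3) = 0.133 / 1.134826 = 0.1172.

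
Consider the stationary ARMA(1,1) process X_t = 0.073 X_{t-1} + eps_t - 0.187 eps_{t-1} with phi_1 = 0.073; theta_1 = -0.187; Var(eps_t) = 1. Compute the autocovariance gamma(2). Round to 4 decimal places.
\gamma(2) = -0.0083

Multiply the model equation by X_{t-k} and take expectations. With theta_0 = psi_0 = 1 and psi_j the MA(infinity) weights, this gives
  gamma(k) - sum_i phi_i gamma(k-i) = c_k,
  c_k = sigma^2 * sum_{j=k..q} theta_j psi_{j-k}   (c_k = 0 for k > q),
using gamma(-m) = gamma(m).
psi-weights needed (psi_j = theta_j + sum_i phi_i psi_{j-i}):
  psi_1 = theta_1 + phi_1 = -0.187 + (0.073) = -0.114
Right-hand sides:
  c_0 = sigma^2 (1 + theta_1 psi_1) = 1 * (1 + (-0.187)(-0.114)) = 1 * 1.021318 = 1.021318
  c_1 = sigma^2 theta_1 = 1 * (-0.187) = -0.187
  c_2 = 0
Equations for k = 0 and k = 1 (AR order 1):
  gamma(0) = phi_1 gamma(1) + c_0
  gamma(1) = phi_1 gamma(0) + c_1
Substituting the second into the first: gamma(0) (1 - phi_1^2) = c_0 + phi_1 c_1, so
  gamma(0) = (c_0 + phi_1 c_1) / (1 - phi_1^2) = (1.021318 + (0.073)(-0.187)) / (1 - (0.073)^2) = 1.007667 / 0.994671 = 1.013066.
  gamma(1) = phi_1 gamma(0) + c_1 = (0.073)(1.013066) + (-0.187) = -0.113046.
For k = 2 (> q): gamma(2) = phi_1 gamma(1) = (0.073)(-0.113046) = -0.008252.
Therefore gamma(2) = -0.0083 (to 4 decimal places).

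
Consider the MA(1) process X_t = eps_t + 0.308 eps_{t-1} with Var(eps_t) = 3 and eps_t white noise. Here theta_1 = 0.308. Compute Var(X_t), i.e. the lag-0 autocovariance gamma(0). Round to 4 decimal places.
\gamma(0) = 3.2846

For an MA(q) process X_t = eps_t + sum_i theta_i eps_{t-i} with
Var(eps_t) = sigma^2, the variance is
  gamma(0) = sigma^2 * (1 + sum_i theta_i^2).
  sum_i theta_i^2 = (0.308)^2 = 0.094864.
  gamma(0) = 3 * (1 + 0.094864) = 3 * 1.094864 = 3.284592, which rounds to 3.2846.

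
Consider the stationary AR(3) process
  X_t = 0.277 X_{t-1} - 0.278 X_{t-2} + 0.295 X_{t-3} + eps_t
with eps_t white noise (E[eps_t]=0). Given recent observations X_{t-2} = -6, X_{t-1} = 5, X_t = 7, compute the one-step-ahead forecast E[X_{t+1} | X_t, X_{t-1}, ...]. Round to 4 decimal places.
E[X_{t+1} \mid \mathcal F_t] = -1.2210

For an AR(p) model X_t = c + sum_i phi_i X_{t-i} + eps_t, the
one-step-ahead conditional mean is
  E[X_{t+1} | X_t, ...] = c + sum_i phi_i X_{t+1-i}.
Substitute known values:
  E[X_{t+1} | ...] = (0.277) * (7) + (-0.278) * (5) + (0.295) * (-6)
                   = -1.2210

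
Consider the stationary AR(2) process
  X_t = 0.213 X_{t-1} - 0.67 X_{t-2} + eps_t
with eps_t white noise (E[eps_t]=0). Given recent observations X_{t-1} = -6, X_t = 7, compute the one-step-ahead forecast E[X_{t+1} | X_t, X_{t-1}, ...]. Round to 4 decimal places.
E[X_{t+1} \mid \mathcal F_t] = 5.5110

For an AR(p) model X_t = c + sum_i phi_i X_{t-i} + eps_t, the
one-step-ahead conditional mean is
  E[X_{t+1} | X_t, ...] = c + sum_i phi_i X_{t+1-i}.
Substitute known values:
  E[X_{t+1} | ...] = (0.213) * (7) + (-0.67) * (-6)
                   = 5.5110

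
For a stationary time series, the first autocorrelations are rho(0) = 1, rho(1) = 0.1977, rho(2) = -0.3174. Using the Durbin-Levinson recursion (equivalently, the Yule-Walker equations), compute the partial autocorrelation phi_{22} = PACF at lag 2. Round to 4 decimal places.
\phi_{22} = -0.3710

The PACF at lag k is phi_{kk}, the last component of the solution
to the Yule-Walker system G_k phi = r_k where
  (G_k)_{ij} = rho(|i - j|), (r_k)_i = rho(i), i,j = 1..k.
Equivalently, Durbin-Levinson gives phi_{kk} iteratively:
  phi_{11} = rho(1)
  phi_{kk} = [rho(k) - sum_{j=1..k-1} phi_{k-1,j} rho(k-j)]
            / [1 - sum_{j=1..k-1} phi_{k-1,j} rho(j)],
  phi_{k,j} = phi_{k-1,j} - phi_{kk} phi_{k-1,k-j},  j = 1..k-1.
Step k = 1:
  phi_11 = rho(1) = 0.1977.
Step k = 2:
  phi_22 = [rho(2) - phi_11 rho(1)] / [1 - phi_11 rho(1)] = [-0.3174 - (0.1977)(0.1977)] / [1 - (0.1977)(0.1977)]
         = -0.35648529 / 0.96091471 = -0.371.
Therefore phi_{22} = -0.3710.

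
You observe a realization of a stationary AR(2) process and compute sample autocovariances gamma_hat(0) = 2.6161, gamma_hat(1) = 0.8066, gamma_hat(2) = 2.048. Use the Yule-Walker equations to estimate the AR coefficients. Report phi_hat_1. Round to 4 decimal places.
\hat\phi_{1} = 0.0740

The Yule-Walker equations for an AR(p) process read, in matrix form,
  Gamma_p phi = r_p,   with   (Gamma_p)_{ij} = gamma(|i - j|),
                       (r_p)_i = gamma(i),   i,j = 1..p.
Substitute the sample gammas (Toeplitz matrix and right-hand side of size 2):
  Gamma_p = [[2.6161, 0.8066], [0.8066, 2.6161]]
  r_p     = [0.8066, 2.048]
Written out:
  2.6161 phi_1 + 0.8066 phi_2 = 0.8066
  0.8066 phi_1 + 2.6161 phi_2 = 2.048
Solve by Cramer's rule:
  det = gamma(0)^2 - gamma(1)^2 = (2.6161)^2 - (0.8066)^2 = 6.84397921 - 0.65060356 = 6.19337565
  phi_hat_1 = [gamma(1) gamma(0) - gamma(1) gamma(2)] / det = [(0.8066)(2.6161) - (0.8066)(2.048)] / 6.19337565 = 0.45822946 / 6.19337565 = 0.074
  phi_hat_2 = [gamma(0) gamma(2) - gamma(1)^2] / det = [(2.6161)(2.048) - (0.8066)^2] / 6.19337565 = 4.70716924 / 6.19337565 = 0.76
So phi_hat = [0.0740, 0.7600].
Therefore phi_hat_1 = 0.0740.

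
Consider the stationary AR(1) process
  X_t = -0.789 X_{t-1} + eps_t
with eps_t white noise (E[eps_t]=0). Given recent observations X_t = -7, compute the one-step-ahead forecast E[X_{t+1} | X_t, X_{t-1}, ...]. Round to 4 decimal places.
E[X_{t+1} \mid \mathcal F_t] = 5.5230

For an AR(p) model X_t = c + sum_i phi_i X_{t-i} + eps_t, the
one-step-ahead conditional mean is
  E[X_{t+1} | X_t, ...] = c + sum_i phi_i X_{t+1-i}.
Substitute known values:
  E[X_{t+1} | ...] = (-0.789) * (-7)
                   = 5.5230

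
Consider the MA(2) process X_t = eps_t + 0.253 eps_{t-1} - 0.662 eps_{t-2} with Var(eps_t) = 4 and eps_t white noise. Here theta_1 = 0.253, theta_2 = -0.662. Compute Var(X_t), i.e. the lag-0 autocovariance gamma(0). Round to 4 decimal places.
\gamma(0) = 6.0090

For an MA(q) process X_t = eps_t + sum_i theta_i eps_{t-i} with
Var(eps_t) = sigma^2, the variance is
  gamma(0) = sigma^2 * (1 + sum_i theta_i^2).
  sum_i theta_i^2 = (0.253)^2 + (-0.662)^2 = 0.064009 + 0.438244 = 0.502253.
  gamma(0) = 4 * (1 + 0.502253) = 4 * 1.502253 = 6.009012, which rounds to 6.0090.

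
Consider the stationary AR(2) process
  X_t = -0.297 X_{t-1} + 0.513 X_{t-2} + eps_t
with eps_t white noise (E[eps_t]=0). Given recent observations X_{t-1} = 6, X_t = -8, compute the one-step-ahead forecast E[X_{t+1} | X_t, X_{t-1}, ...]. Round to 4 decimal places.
E[X_{t+1} \mid \mathcal F_t] = 5.4540

For an AR(p) model X_t = c + sum_i phi_i X_{t-i} + eps_t, the
one-step-ahead conditional mean is
  E[X_{t+1} | X_t, ...] = c + sum_i phi_i X_{t+1-i}.
Substitute known values:
  E[X_{t+1} | ...] = (-0.297) * (-8) + (0.513) * (6)
                   = 5.4540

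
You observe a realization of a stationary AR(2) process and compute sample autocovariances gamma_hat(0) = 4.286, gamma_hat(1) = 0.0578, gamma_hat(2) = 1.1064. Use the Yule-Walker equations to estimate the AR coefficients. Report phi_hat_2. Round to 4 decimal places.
\hat\phi_{2} = 0.2580

The Yule-Walker equations for an AR(p) process read, in matrix form,
  Gamma_p phi = r_p,   with   (Gamma_p)_{ij} = gamma(|i - j|),
                       (r_p)_i = gamma(i),   i,j = 1..p.
Substitute the sample gammas (Toeplitz matrix and right-hand side of size 2):
  Gamma_p = [[4.286, 0.0578], [0.0578, 4.286]]
  r_p     = [0.0578, 1.1064]
Written out:
  4.286 phi_1 + 0.0578 phi_2 = 0.0578
  0.0578 phi_1 + 4.286 phi_2 = 1.1064
Solve by Cramer's rule:
  det = gamma(0)^2 - gamma(1)^2 = (4.286)^2 - (0.0578)^2 = 18.369796 - 0.00334084 = 18.36645516
  phi_hat_1 = [gamma(1) gamma(0) - gamma(1) gamma(2)] / det = [(0.0578)(4.286) - (0.0578)(1.1064)] / 18.36645516 = 0.18378088 / 18.36645516 = 0.01
  phi_hat_2 = [gamma(0) gamma(2) - gamma(1)^2] / det = [(4.286)(1.1064) - (0.0578)^2] / 18.36645516 = 4.73868956 / 18.36645516 = 0.258
So phi_hat = [0.0100, 0.2580].
Therefore phi_hat_2 = 0.2580.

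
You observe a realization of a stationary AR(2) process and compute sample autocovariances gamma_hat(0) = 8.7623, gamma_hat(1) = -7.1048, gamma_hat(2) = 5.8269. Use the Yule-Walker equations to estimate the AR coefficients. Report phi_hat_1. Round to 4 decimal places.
\hat\phi_{1} = -0.7930

The Yule-Walker equations for an AR(p) process read, in matrix form,
  Gamma_p phi = r_p,   with   (Gamma_p)_{ij} = gamma(|i - j|),
                       (r_p)_i = gamma(i),   i,j = 1..p.
Substitute the sample gammas (Toeplitz matrix and right-hand side of size 2):
  Gamma_p = [[8.7623, -7.1048], [-7.1048, 8.7623]]
  r_p     = [-7.1048, 5.8269]
Written out:
  8.7623 phi_1 - 7.1048 phi_2 = -7.1048
  -7.1048 phi_1 + 8.7623 phi_2 = 5.8269
Solve by Cramer's rule:
  det = gamma(0)^2 - gamma(1)^2 = (8.7623)^2 - (-7.1048)^2 = 76.77790129 - 50.47818304 = 26.29971825
  phi_hat_1 = [gamma(1) gamma(0) - gamma(1) gamma(2)] / det = [(-7.1048)(8.7623) - (-7.1048)(5.8269)] / 26.29971825 = -20.85542992 / 26.29971825 = -0.793
  phi_hat_2 = [gamma(0) gamma(2) - gamma(1)^2] / det = [(8.7623)(5.8269) - (-7.1048)^2] / 26.29971825 = 0.57886283 / 26.29971825 = 0.022
So phi_hat = [-0.7930, 0.0220].
Therefore phi_hat_1 = -0.7930.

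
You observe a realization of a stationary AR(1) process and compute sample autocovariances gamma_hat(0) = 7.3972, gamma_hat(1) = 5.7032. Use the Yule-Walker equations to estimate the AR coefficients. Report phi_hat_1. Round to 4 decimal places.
\hat\phi_{1} = 0.7710

The Yule-Walker equations for an AR(p) process read, in matrix form,
  Gamma_p phi = r_p,   with   (Gamma_p)_{ij} = gamma(|i - j|),
                       (r_p)_i = gamma(i),   i,j = 1..p.
Substitute the sample gammas (Toeplitz matrix and right-hand side of size 1):
  Gamma_p = [[7.3972]]
  r_p     = [5.7032]
With p = 1 this is the single equation gamma(0) phi_1 = gamma(1):
  phi_hat_1 = gamma(1) / gamma(0) = 5.7032 / 7.3972 = 0.7710.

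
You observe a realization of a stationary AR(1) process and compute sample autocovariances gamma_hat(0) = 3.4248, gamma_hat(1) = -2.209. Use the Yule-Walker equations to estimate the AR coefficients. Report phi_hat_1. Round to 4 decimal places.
\hat\phi_{1} = -0.6450

The Yule-Walker equations for an AR(p) process read, in matrix form,
  Gamma_p phi = r_p,   with   (Gamma_p)_{ij} = gamma(|i - j|),
                       (r_p)_i = gamma(i),   i,j = 1..p.
Substitute the sample gammas (Toeplitz matrix and right-hand side of size 1):
  Gamma_p = [[3.4248]]
  r_p     = [-2.209]
With p = 1 this is the single equation gamma(0) phi_1 = gamma(1):
  phi_hat_1 = gamma(1) / gamma(0) = -2.209 / 3.4248 = -0.6450.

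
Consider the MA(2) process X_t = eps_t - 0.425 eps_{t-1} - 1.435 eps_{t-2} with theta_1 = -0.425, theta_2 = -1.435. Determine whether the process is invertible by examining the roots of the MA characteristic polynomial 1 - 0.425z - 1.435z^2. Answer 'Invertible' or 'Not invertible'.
\text{Not invertible}

The MA(q) characteristic polynomial is P(z) = 1 - 0.425z - 1.435z^2.
Invertibility requires all roots to lie outside the unit circle, i.e. |z| > 1 for every root.
Set 1 + (-0.425) z + (-1.435) z^2 = 0, i.e. a z^2 + b z + c = 0 with a = -1.435, b = -0.425, c = 1.
Discriminant D = b^2 - 4ac = (-0.425)^2 - 4*(-1.435)*1 = 0.180625 - (-5.74) = 5.920625.
D >= 0, so the roots are real: z = (-b +/- sqrt(D)) / (2a) = (0.425 +/- 2.433233) / (-2.87).
  z_1 = (0.425 + 2.433233) / (-2.87) = -0.9959,   |z_1| = 0.9959.
  z_2 = (0.425 - 2.433233) / (-2.87) = 0.6997,   |z_2| = 0.6997.
Moduli of all roots: 0.9959, 0.6997.
All moduli strictly greater than 1? No.
Verdict: Not invertible.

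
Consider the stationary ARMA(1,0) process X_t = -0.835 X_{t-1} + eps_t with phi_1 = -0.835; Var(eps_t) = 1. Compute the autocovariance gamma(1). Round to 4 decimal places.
\gamma(1) = -2.7578

Multiply the model equation by X_{t-k} and take expectations. With theta_0 = psi_0 = 1 and psi_j the MA(infinity) weights, this gives
  gamma(k) - sum_i phi_i gamma(k-i) = c_k,
  c_k = sigma^2 * sum_{j=k..q} theta_j psi_{j-k}   (c_k = 0 for k > q),
using gamma(-m) = gamma(m).
Pure AR (q = 0): c_0 = sigma^2 = 1, c_k = 0 for k >= 1.
Equations for k = 0 and k = 1 (AR order 1):
  gamma(0) = phi_1 gamma(1) + c_0
  gamma(1) = phi_1 gamma(0) + c_1
Substituting the second into the first: gamma(0) (1 - phi_1^2) = c_0 + phi_1 c_1, so
  gamma(0) = c_0 / (1 - phi_1^2) = 1 / (1 - (-0.835)^2) = 1 / 0.302775 = 3.302783.
  gamma(1) = phi_1 gamma(0) = (-0.835)(3.302783) = -2.757823.
Therefore gamma(1) = -2.7578 (to 4 decimal places).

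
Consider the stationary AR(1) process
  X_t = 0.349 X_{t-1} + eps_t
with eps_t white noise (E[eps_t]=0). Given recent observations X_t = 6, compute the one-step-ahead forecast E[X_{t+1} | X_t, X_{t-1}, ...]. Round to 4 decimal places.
E[X_{t+1} \mid \mathcal F_t] = 2.0940

For an AR(p) model X_t = c + sum_i phi_i X_{t-i} + eps_t, the
one-step-ahead conditional mean is
  E[X_{t+1} | X_t, ...] = c + sum_i phi_i X_{t+1-i}.
Substitute known values:
  E[X_{t+1} | ...] = (0.349) * (6)
                   = 2.0940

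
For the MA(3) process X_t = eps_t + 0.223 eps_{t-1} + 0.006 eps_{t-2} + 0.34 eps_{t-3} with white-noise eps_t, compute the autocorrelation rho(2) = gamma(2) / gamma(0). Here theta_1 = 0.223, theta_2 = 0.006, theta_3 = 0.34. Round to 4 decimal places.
\rho(2) = 0.0702

For an MA(q) process with theta_0 = 1, the autocovariance is
  gamma(k) = sigma^2 * sum_{i=0..q-k} theta_i * theta_{i+k},
and rho(k) = gamma(k) / gamma(0). Sigma^2 cancels.
  numerator   = (1)*(0.006) + (0.223)*(0.34) = 0.08182.
  denominator = (1)^2 + (0.223)^2 + (0.006)^2 + (0.34)^2 = 1.165365.
  rho(2) = 0.08182 / 1.165365 = 0.0702.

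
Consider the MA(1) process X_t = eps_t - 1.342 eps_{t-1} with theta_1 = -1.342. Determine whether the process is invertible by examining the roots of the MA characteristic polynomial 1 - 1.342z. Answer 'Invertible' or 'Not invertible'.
\text{Not invertible}

The MA(q) characteristic polynomial is P(z) = 1 - 1.342z.
Invertibility requires all roots to lie outside the unit circle, i.e. |z| > 1 for every root.
This is linear in z: 1 + (-1.342) z = 0  =>  z = -1/(-1.342) = 0.745156,  |z| = 0.745156.
Moduli of all roots: 0.7452.
All moduli strictly greater than 1? No.
Verdict: Not invertible.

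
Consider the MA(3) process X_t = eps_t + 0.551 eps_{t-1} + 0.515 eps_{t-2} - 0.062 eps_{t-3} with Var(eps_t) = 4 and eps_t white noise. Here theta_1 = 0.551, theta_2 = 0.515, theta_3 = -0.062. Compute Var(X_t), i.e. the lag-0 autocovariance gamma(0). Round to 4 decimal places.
\gamma(0) = 6.2907

For an MA(q) process X_t = eps_t + sum_i theta_i eps_{t-i} with
Var(eps_t) = sigma^2, the variance is
  gamma(0) = sigma^2 * (1 + sum_i theta_i^2).
  sum_i theta_i^2 = (0.551)^2 + (0.515)^2 + (-0.062)^2 = 0.303601 + 0.265225 + 0.003844 = 0.57267.
  gamma(0) = 4 * (1 + 0.57267) = 4 * 1.57267 = 6.29068, which rounds to 6.2907.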